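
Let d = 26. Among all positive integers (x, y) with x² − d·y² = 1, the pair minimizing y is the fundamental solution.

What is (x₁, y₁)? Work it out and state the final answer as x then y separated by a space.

51 10

d=26: √d = [5; 10] (ℓ=1, odd), read p_1/q_1
i=0: a=5 ⇒ p=5, q=1
i=1: a=10 ⇒ p=51, q=10
fundamental: x₁=51, y₁=10  (since 2601 − 26·100 = 1)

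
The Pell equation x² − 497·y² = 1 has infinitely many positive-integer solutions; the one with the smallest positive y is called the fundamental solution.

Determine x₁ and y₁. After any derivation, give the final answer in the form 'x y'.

√497 → a₀=22, period (3,2,2,5,6,5,2,2,3,44); ℓ=10 even so k=9
a_0=22:  p_0=22·1+0=22,  q_0=22·0+1=1
a_1=3:  p_1=3·22+1=67,  q_1=3·1+0=3
a_2=2:  p_2=2·67+22=156,  q_2=2·3+1=7
a_3=2:  p_3=2·156+67=379,  q_3=2·7+3=17
a_4=5:  p_4=5·379+156=2051,  q_4=5·17+7=92
a_5=6:  p_5=6·2051+379=12685,  q_5=6·92+17=569
…
a_7=2:  p_7=2·65476+12685=143637,  q_7=2·2937+569=6443
a_8=2:  p_8=2·143637+65476=352750,  q_8=2·6443+2937=15823
a_9=3:  p_9=3·352750+143637=1201887,  q_9=3·15823+6443=53912
(x₁, y₁) = (1201887, 53912);  1201887² − 497·53912² = 1 ✓

1201887 53912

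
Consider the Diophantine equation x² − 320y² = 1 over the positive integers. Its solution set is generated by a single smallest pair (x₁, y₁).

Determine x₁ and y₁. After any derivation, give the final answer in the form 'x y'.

161 9

√320 = [17; 1,7,1,34, …], period ℓ=4 (even) → k=3
step 0: (17, 1)  from 17·(1,0) + (0,1)
step 1: (18, 1)  from 1·(17,1) + (1,0)
step 2: (143, 8)  from 7·(18,1) + (17,1)
step 3: (161, 9)  from 1·(143,8) + (18,1)
→ (161, 9).  Check: 161²=25921, 320·9²=25920, difference 1.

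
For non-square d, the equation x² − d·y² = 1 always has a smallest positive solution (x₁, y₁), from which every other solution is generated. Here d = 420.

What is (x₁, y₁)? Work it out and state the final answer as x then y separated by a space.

41 2

[20; 2,40] for √420; ℓ=2 ⇒ convergent index 1
k=0  a_k=20  p_k/q_k = 20/1
k=1  a_k=2  p_k/q_k = 41/2
(x₁, y₁) = (41, 2);  41² − 420·2² = 1 ✓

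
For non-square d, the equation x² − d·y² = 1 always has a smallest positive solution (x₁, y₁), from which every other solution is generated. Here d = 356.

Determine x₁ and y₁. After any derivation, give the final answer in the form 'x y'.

500001 26500

d=356: √d = [18; 1,6,1,1,2,…,6,1,36] (ℓ=14, even), read p_13/q_13
i=0: a=18 ⇒ p=18, q=1
…
i=4: a=1 ⇒ p=283, q=15
…
i=7: a=8 ⇒ p=8717, q=462
…
i=10: a=1 ⇒ p=37868, q=2007
…
i=12: a=6 ⇒ p=433982, q=23001
i=13: a=1 ⇒ p=500001, q=26500
(x₁, y₁) = (500001, 26500);  500001² − 356·26500² = 1 ✓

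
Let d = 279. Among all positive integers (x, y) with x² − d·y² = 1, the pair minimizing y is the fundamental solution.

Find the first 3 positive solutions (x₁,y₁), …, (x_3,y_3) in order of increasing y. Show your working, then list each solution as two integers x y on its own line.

1520 91
4620799 276640
14047227440 840985509

√279 → a₀=16, period (1,2,2,1,2,2,1,32); ℓ=8 even so k=7
step 0: (16, 1)  from 16·(1,0) + (0,1)
…
step 2: (50, 3)  from 2·(17,1) + (16,1)
…
step 4: (167, 10)  from 1·(117,7) + (50,3)
step 5: (451, 27)  from 2·(167,10) + (117,7)
step 6: (1069, 64)  from 2·(451,27) + (167,10)
step 7: (1520, 91)  from 1·(1069,64) + (451,27)
→ (1520, 91).  Check: 1520²=2310400, 279·91²=2310399, difference 1.
(x_2, y_2) = (1520·1520 + 279·91·91, 1520·91 + 91·1520) = (4620799, 276640)
(x_3, y_3) = (1520·4620799 + 279·91·276640, 1520·276640 + 91·4620799) = (14047227440, 840985509)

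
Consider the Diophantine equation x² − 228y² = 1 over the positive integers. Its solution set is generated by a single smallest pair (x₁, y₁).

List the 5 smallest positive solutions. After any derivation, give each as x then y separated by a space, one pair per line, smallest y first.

151 10
45601 3020
13771351 912030
4158902401 275430040
1255974753751 83178960050

d=228: √d = [15; 10,30] (ℓ=2, even), read p_1/q_1
k=0  a_k=15  p_k/q_k = 15/1
k=1  a_k=10  p_k/q_k = 151/10
→ (151, 10).  Check: 151²=22801, 228·10²=22800, difference 1.
n=2: (151,10)∘(151,10) = (151·151+228·10·10, 151·10+10·151) = (45601,3020)
n=3: (45601,3020)∘(151,10) = (151·45601+228·10·3020, 151·3020+10·45601) = (13771351,912030)
n=4: (13771351,912030)∘(151,10) = (151·13771351+228·10·912030, 151·912030+10·13771351) = (4158902401,275430040)
n=5: (4158902401,275430040)∘(151,10) = (151·4158902401+228·10·275430040, 151·275430040+10·4158902401) = (1255974753751,83178960050)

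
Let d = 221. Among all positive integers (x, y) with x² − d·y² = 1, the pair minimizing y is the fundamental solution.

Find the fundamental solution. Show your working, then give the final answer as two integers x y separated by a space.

√221 → a₀=14, period (1,6,2,6,1,28); ℓ=6 even so k=5
step 0: (14, 1)  from 14·(1,0) + (0,1)
step 1: (15, 1)  from 1·(14,1) + (1,0)
…
step 3: (223, 15)  from 2·(104,7) + (15,1)
step 4: (1442, 97)  from 6·(223,15) + (104,7)
step 5: (1665, 112)  from 1·(1442,97) + (223,15)
fundamental: x₁=1665, y₁=112  (since 2772225 − 221·12544 = 1)

1665 112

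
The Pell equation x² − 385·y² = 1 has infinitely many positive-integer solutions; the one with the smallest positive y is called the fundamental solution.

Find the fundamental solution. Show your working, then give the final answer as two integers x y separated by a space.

[19; 1,1,1,1,1,…,1,1,38] for √385; ℓ=16 ⇒ convergent index 15
k=0  a_k=19  p_k/q_k = 19/1
k=1  a_k=1  p_k/q_k = 20/1
…
k=6  a_k=3  p_k/q_k = 569/29
…
k=9  a_k=1  p_k/q_k = 2747/140
…
k=14  a_k=1  p_k/q_k = 59551/3035
k=15  a_k=1  p_k/q_k = 95831/4884
→ (95831, 4884).  Check: 95831²=9183580561, 385·4884²=9183580560, difference 1.

95831 4884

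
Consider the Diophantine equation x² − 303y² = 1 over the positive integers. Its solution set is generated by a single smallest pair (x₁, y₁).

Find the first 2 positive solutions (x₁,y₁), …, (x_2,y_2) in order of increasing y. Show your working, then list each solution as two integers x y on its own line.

2524 145
12741151 731960

√303 → a₀=17, period (2,2,5,2,2,34); ℓ=6 even so k=5
a_0=17:  p_0=17·1+0=17,  q_0=17·0+1=1
…
a_3=5:  p_3=5·87+35=470,  q_3=5·5+2=27
a_4=2:  p_4=2·470+87=1027,  q_4=2·27+5=59
a_5=2:  p_5=2·1027+470=2524,  q_5=2·59+27=145
fundamental: x₁=2524, y₁=145  (since 6370576 − 303·21025 = 1)
k=2:  x_2 = 2524·2524+303·145·145 = 12741151,  y_2 = 2524·145+145·2524 = 731960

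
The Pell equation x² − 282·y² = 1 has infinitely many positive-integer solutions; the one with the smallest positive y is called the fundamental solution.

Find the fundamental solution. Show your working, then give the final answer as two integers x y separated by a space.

√282 → a₀=16, period (1,3,1,4,1,3,1,32); ℓ=8 even so k=7
step 0: (16, 1)  from 16·(1,0) + (0,1)
step 1: (17, 1)  from 1·(16,1) + (1,0)
step 2: (67, 4)  from 3·(17,1) + (16,1)
step 3: (84, 5)  from 1·(67,4) + (17,1)
step 4: (403, 24)  from 4·(84,5) + (67,4)
step 5: (487, 29)  from 1·(403,24) + (84,5)
step 6: (1864, 111)  from 3·(487,29) + (403,24)
step 7: (2351, 140)  from 1·(1864,111) + (487,29)
→ (2351, 140).  Check: 2351²=5527201, 282·140²=5527200, difference 1.

2351 140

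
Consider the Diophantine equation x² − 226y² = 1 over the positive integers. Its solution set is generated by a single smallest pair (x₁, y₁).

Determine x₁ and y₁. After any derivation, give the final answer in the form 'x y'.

[15; 30] for √226; ℓ=1 ⇒ convergent index 1
a_0=15:  p_0=15·1+0=15,  q_0=15·0+1=1
a_1=30:  p_1=30·15+1=451,  q_1=30·1+0=30
fundamental: x₁=451, y₁=30  (since 203401 − 226·900 = 1)

451 30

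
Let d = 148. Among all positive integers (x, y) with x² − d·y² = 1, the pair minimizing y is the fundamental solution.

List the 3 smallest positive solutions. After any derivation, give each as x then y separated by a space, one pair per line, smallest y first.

73 6
10657 876
1555849 127890

[12; 6,24] for √148; ℓ=2 ⇒ convergent index 1
i=0: a=12 ⇒ p=12, q=1
i=1: a=6 ⇒ p=73, q=6
fundamental: x₁=73, y₁=6  (since 5329 − 148·36 = 1)
(x_2, y_2) = (73·73 + 148·6·6, 73·6 + 6·73) = (10657, 876)
(x_3, y_3) = (73·10657 + 148·6·876, 73·876 + 6·10657) = (1555849, 127890)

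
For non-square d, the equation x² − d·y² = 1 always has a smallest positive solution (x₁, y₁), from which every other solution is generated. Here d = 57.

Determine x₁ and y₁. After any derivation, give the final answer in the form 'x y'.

d=57: √d = [7; 1,1,4,1,1,14] (ℓ=6, even), read p_5/q_5
a_0=7:  p_0=7·1+0=7,  q_0=7·0+1=1
a_1=1:  p_1=1·7+1=8,  q_1=1·1+0=1
a_2=1:  p_2=1·8+7=15,  q_2=1·1+1=2
a_3=4:  p_3=4·15+8=68,  q_3=4·2+1=9
a_4=1:  p_4=1·68+15=83,  q_4=1·9+2=11
a_5=1:  p_5=1·83+68=151,  q_5=1·11+9=20
fundamental: x₁=151, y₁=20  (since 22801 − 57·400 = 1)

151 20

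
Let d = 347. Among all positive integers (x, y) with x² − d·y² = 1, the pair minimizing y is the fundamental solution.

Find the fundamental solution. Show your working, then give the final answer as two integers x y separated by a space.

√347 → a₀=18, period (1,1,1,2,4,…,1,1,36); ℓ=14 even so k=13
a_0=18:  p_0=18·1+0=18,  q_0=18·0+1=1
a_1=1:  p_1=1·18+1=19,  q_1=1·1+0=1
a_2=1:  p_2=1·19+18=37,  q_2=1·1+1=2
a_3=1:  p_3=1·37+19=56,  q_3=1·2+1=3
a_4=2:  p_4=2·56+37=149,  q_4=2·3+2=8
a_5=4:  p_5=4·149+56=652,  q_5=4·8+3=35
…
a_7=17:  p_7=17·801+652=14269,  q_7=17·43+35=766
a_8=1:  p_8=1·14269+801=15070,  q_8=1·766+43=809
a_9=4:  p_9=4·15070+14269=74549,  q_9=4·809+766=4002
a_10=2:  p_10=2·74549+15070=164168,  q_10=2·4002+809=8813
a_11=1:  p_11=1·164168+74549=238717,  q_11=1·8813+4002=12815
a_12=1:  p_12=1·238717+164168=402885,  q_12=1·12815+8813=21628
a_13=1:  p_13=1·402885+238717=641602,  q_13=1·21628+12815=34443
fundamental: x₁=641602, y₁=34443  (since 411653126404 − 347·1186320249 = 1)

641602 34443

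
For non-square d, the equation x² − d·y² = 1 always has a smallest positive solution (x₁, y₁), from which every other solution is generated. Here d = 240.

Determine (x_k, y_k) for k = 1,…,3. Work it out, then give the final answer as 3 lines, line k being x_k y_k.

[15; 2,30] for √240; ℓ=2 ⇒ convergent index 1
i=0: a=15 ⇒ p=15, q=1
i=1: a=2 ⇒ p=31, q=2
fundamental: x₁=31, y₁=2  (since 961 − 240·4 = 1)
(31+2√240)^2 = 1921 + 124√240
(31+2√240)^3 = 119071 + 7686√240

31 2
1921 124
119071 7686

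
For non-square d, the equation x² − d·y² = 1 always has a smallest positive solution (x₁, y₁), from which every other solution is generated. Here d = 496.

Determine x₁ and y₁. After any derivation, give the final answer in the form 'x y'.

4620799 207480

d=496: √d = [22; 3,1,2,4,1,…,1,3,44] (ℓ=16, even), read p_15/q_15
k=0  a_k=22  p_k/q_k = 22/1
k=1  a_k=3  p_k/q_k = 67/3
k=2  a_k=1  p_k/q_k = 89/4
…
k=5  a_k=1  p_k/q_k = 1314/59
…
k=7  a_k=2  p_k/q_k = 6080/273
…
k=9  a_k=2  p_k/q_k = 35166/1579
k=10  a_k=1  p_k/q_k = 49709/2232
k=11  a_k=1  p_k/q_k = 84875/3811
k=12  a_k=4  p_k/q_k = 389209/17476
…
k=14  a_k=1  p_k/q_k = 1252502/56239
k=15  a_k=3  p_k/q_k = 4620799/207480
→ (4620799, 207480).  Check: 4620799²=21351783398401, 496·207480²=21351783398400, difference 1.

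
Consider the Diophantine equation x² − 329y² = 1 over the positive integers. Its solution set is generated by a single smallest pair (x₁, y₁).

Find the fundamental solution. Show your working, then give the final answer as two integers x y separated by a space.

2376415 131016

[18; 7,4,2,1,1,4,1,1,2,4,7,36] for √329; ℓ=12 ⇒ convergent index 11
a_0=18:  p_0=18·1+0=18,  q_0=18·0+1=1
…
a_3=2:  p_3=2·526+127=1179,  q_3=2·29+7=65
a_4=1:  p_4=1·1179+526=1705,  q_4=1·65+29=94
…
a_6=4:  p_6=4·2884+1705=13241,  q_6=4·159+94=730
…
a_8=1:  p_8=1·16125+13241=29366,  q_8=1·889+730=1619
…
a_10=4:  p_10=4·74857+29366=328794,  q_10=4·4127+1619=18127
a_11=7:  p_11=7·328794+74857=2376415,  q_11=7·18127+4127=131016
(x₁, y₁) = (2376415, 131016);  2376415² − 329·131016² = 1 ✓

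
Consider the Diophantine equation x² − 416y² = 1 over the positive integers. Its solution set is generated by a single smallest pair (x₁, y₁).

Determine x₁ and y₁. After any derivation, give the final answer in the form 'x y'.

5201 255

d=416: √d = [20; 2,1,1,9,1,1,2,40] (ℓ=8, even), read p_7/q_7
step 0: (20, 1)  from 20·(1,0) + (0,1)
…
step 3: (102, 5)  from 1·(61,3) + (41,2)
…
step 6: (2060, 101)  from 1·(1081,53) + (979,48)
step 7: (5201, 255)  from 2·(2060,101) + (1081,53)
fundamental: x₁=5201, y₁=255  (since 27050401 − 416·65025 = 1)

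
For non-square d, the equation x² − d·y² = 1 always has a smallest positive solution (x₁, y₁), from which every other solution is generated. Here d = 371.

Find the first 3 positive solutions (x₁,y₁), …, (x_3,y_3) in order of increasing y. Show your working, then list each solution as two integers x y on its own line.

1695 88
5746049 298320
19479104415 1011304712

[19; 3,1,4,1,3,38] for √371; ℓ=6 ⇒ convergent index 5
i=0: a=19 ⇒ p=19, q=1
…
i=2: a=1 ⇒ p=77, q=4
i=3: a=4 ⇒ p=366, q=19
i=4: a=1 ⇒ p=443, q=23
i=5: a=3 ⇒ p=1695, q=88
fundamental: x₁=1695, y₁=88  (since 2873025 − 371·7744 = 1)
k=2:  x_2 = 1695·1695+371·88·88 = 5746049,  y_2 = 1695·88+88·1695 = 298320
k=3:  x_3 = 1695·5746049+371·88·298320 = 19479104415,  y_3 = 1695·298320+88·5746049 = 1011304712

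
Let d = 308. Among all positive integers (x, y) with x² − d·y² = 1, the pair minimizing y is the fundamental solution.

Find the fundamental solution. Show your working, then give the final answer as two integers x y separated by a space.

351 20

d=308: √d = [17; 1,1,4,1,1,34] (ℓ=6, even), read p_5/q_5
k=0  a_k=17  p_k/q_k = 17/1
k=1  a_k=1  p_k/q_k = 18/1
…
k=4  a_k=1  p_k/q_k = 193/11
k=5  a_k=1  p_k/q_k = 351/20
fundamental: x₁=351, y₁=20  (since 123201 − 308·400 = 1)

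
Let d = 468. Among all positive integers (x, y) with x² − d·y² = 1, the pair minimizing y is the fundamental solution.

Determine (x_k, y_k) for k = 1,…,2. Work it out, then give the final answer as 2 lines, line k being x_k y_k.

649 30
842401 38940

[21; 1,1,1,2,1,1,1,42] for √468; ℓ=8 ⇒ convergent index 7
a_0=21:  p_0=21·1+0=21,  q_0=21·0+1=1
…
a_4=2:  p_4=2·65+43=173,  q_4=2·3+2=8
…
a_6=1:  p_6=1·238+173=411,  q_6=1·11+8=19
a_7=1:  p_7=1·411+238=649,  q_7=1·19+11=30
→ (649, 30).  Check: 649²=421201, 468·30²=421200, difference 1.
n=2: (649,30)∘(649,30) = (649·649+468·30·30, 649·30+30·649) = (842401,38940)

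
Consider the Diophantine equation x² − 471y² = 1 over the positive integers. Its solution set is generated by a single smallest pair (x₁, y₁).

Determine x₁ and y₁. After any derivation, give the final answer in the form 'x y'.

7838695 361188

d=471: √d = [21; 1,2,2,1,3,…,2,1,42] (ℓ=14, even), read p_13/q_13
i=0: a=21 ⇒ p=21, q=1
…
i=2: a=2 ⇒ p=65, q=3
i=3: a=2 ⇒ p=152, q=7
i=4: a=1 ⇒ p=217, q=10
i=5: a=3 ⇒ p=803, q=37
i=6: a=4 ⇒ p=3429, q=158
i=7: a=14 ⇒ p=48809, q=2249
i=8: a=4 ⇒ p=198665, q=9154
i=9: a=3 ⇒ p=644804, q=29711
i=10: a=1 ⇒ p=843469, q=38865
i=11: a=2 ⇒ p=2331742, q=107441
i=12: a=2 ⇒ p=5506953, q=253747
i=13: a=1 ⇒ p=7838695, q=361188
(x₁, y₁) = (7838695, 361188);  7838695² − 471·361188² = 1 ✓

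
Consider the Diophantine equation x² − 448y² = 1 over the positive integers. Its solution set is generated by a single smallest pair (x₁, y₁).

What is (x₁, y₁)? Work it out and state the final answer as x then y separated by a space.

√448 = [21; 6,42, …], period ℓ=2 (even) → k=1
k=0  a_k=21  p_k/q_k = 21/1
k=1  a_k=6  p_k/q_k = 127/6
fundamental: x₁=127, y₁=6  (since 16129 − 448·36 = 1)

127 6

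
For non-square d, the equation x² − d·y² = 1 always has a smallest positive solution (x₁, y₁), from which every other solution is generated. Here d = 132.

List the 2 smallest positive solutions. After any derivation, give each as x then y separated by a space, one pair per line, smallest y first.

23 2
1057 92

d=132: √d = [11; 2,22] (ℓ=2, even), read p_1/q_1
i=0: a=11 ⇒ p=11, q=1
i=1: a=2 ⇒ p=23, q=2
→ (23, 2).  Check: 23²=529, 132·2²=528, difference 1.
n=2: (23,2)∘(23,2) = (23·23+132·2·2, 23·2+2·23) = (1057,92)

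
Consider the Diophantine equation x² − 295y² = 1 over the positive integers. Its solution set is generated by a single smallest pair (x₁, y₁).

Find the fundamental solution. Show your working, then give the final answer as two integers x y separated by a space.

√295 = [17; 5,1,2,3,2,6,2,3,2,1,5,34, …], period ℓ=12 (even) → k=11
step 0: (17, 1)  from 17·(1,0) + (0,1)
…
step 2: (103, 6)  from 1·(86,5) + (17,1)
…
step 4: (979, 57)  from 3·(292,17) + (103,6)
…
step 6: (14479, 843)  from 6·(2250,131) + (979,57)
step 7: (31208, 1817)  from 2·(14479,843) + (2250,131)
…
step 9: (247414, 14405)  from 2·(108103,6294) + (31208,1817)
step 10: (355517, 20699)  from 1·(247414,14405) + (108103,6294)
step 11: (2024999, 117900)  from 5·(355517,20699) + (247414,14405)
→ (2024999, 117900).  Check: 2024999²=4100620950001, 295·117900²=4100620950000, difference 1.

2024999 117900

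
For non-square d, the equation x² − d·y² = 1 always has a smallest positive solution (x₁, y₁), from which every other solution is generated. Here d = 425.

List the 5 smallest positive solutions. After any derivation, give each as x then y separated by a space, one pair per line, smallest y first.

143649 6968
41270070401 2001892464
11856808685922849 575139701115304
3406437421806992601601 165236485849022716128
978662658398448551768841249 47472111910877388597026840

√425 → a₀=20, period (1,1,1,1,1,1,40); ℓ=7 odd so k=13
a_0=20:  p_0=20·1+0=20,  q_0=20·0+1=1
a_1=1:  p_1=1·20+1=21,  q_1=1·1+0=1
…
a_3=1:  p_3=1·41+21=62,  q_3=1·2+1=3
…
a_6=1:  p_6=1·165+103=268,  q_6=1·8+5=13
a_7=40:  p_7=40·268+165=10885,  q_7=40·13+8=528
…
a_10=1:  p_10=1·22038+11153=33191,  q_10=1·1069+541=1610
…
a_12=1:  p_12=1·55229+33191=88420,  q_12=1·2679+1610=4289
a_13=1:  p_13=1·88420+55229=143649,  q_13=1·4289+2679=6968
fundamental: x₁=143649, y₁=6968  (since 20635035201 − 425·48553024 = 1)
n=2: (143649,6968)∘(143649,6968) = (143649·143649+425·6968·6968, 143649·6968+6968·143649) = (41270070401,2001892464)
n=3: (41270070401,2001892464)∘(143649,6968) = (143649·41270070401+425·6968·2001892464, 143649·2001892464+6968·41270070401) = (11856808685922849,575139701115304)
n=4: (11856808685922849,575139701115304)∘(143649,6968) = (143649·11856808685922849+425·6968·575139701115304, 143649·575139701115304+6968·11856808685922849) = (3406437421806992601601,165236485849022716128)
n=5: (3406437421806992601601,165236485849022716128)∘(143649,6968) = (143649·3406437421806992601601+425·6968·165236485849022716128, 143649·165236485849022716128+6968·3406437421806992601601) = (978662658398448551768841249,47472111910877388597026840)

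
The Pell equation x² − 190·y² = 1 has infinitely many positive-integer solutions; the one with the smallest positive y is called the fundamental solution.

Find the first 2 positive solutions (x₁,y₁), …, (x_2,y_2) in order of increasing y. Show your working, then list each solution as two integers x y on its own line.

d=190: √d = [13; 1,3,1,1,1,…,3,1,26] (ℓ=14, even), read p_13/q_13
a_0=13:  p_0=13·1+0=13,  q_0=13·0+1=1
a_1=1:  p_1=1·13+1=14,  q_1=1·1+0=1
…
a_3=1:  p_3=1·55+14=69,  q_3=1·4+1=5
…
a_5=1:  p_5=1·124+69=193,  q_5=1·9+5=14
a_6=2:  p_6=2·193+124=510,  q_6=2·14+9=37
a_7=2:  p_7=2·510+193=1213,  q_7=2·37+14=88
a_8=2:  p_8=2·1213+510=2936,  q_8=2·88+37=213
a_9=1:  p_9=1·2936+1213=4149,  q_9=1·213+88=301
…
a_11=1:  p_11=1·7085+4149=11234,  q_11=1·514+301=815
a_12=3:  p_12=3·11234+7085=40787,  q_12=3·815+514=2959
a_13=1:  p_13=1·40787+11234=52021,  q_13=1·2959+815=3774
(x₁, y₁) = (52021, 3774);  52021² − 190·3774² = 1 ✓
(x_2, y_2) = (52021·52021 + 190·3774·3774, 52021·3774 + 3774·52021) = (5412368881, 392654508)

52021 3774
5412368881 392654508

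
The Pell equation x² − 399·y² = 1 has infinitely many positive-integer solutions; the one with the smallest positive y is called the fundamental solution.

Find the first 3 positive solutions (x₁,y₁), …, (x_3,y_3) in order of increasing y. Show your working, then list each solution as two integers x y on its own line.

20 1
799 40
31940 1599

√399 → a₀=19, period (1,38); ℓ=2 even so k=1
step 0: (19, 1)  from 19·(1,0) + (0,1)
step 1: (20, 1)  from 1·(19,1) + (1,0)
fundamental: x₁=20, y₁=1  (since 400 − 399·1 = 1)
(20+1√399)^2 = 799 + 40√399
(20+1√399)^3 = 31940 + 1599√399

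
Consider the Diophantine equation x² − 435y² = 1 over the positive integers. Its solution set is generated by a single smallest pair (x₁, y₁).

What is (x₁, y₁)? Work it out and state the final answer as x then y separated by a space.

√435 = [20; 1,5,1,40, …], period ℓ=4 (even) → k=3
a_0=20:  p_0=20·1+0=20,  q_0=20·0+1=1
a_1=1:  p_1=1·20+1=21,  q_1=1·1+0=1
a_2=5:  p_2=5·21+20=125,  q_2=5·1+1=6
a_3=1:  p_3=1·125+21=146,  q_3=1·6+1=7
fundamental: x₁=146, y₁=7  (since 21316 − 435·49 = 1)

146 7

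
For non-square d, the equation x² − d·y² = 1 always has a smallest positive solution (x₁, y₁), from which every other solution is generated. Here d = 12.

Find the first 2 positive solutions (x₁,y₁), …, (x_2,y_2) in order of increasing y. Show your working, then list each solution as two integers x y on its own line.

√12 = [3; 2,6, …], period ℓ=2 (even) → k=1
i=0: a=3 ⇒ p=3, q=1
i=1: a=2 ⇒ p=7, q=2
→ (7, 2).  Check: 7²=49, 12·2²=48, difference 1.
(7+2√12)^2 = 97 + 28√12

7 2
97 28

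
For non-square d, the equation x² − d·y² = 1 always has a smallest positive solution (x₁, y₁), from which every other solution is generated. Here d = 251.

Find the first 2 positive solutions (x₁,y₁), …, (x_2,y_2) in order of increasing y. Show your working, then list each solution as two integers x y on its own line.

√251 → a₀=15, period (1,5,2,1,2,…,5,1,30); ℓ=14 even so k=13
k=0  a_k=15  p_k/q_k = 15/1
…
k=3  a_k=2  p_k/q_k = 206/13
…
k=5  a_k=2  p_k/q_k = 808/51
…
k=7  a_k=15  p_k/q_k = 29563/1866
k=8  a_k=2  p_k/q_k = 61043/3853
k=9  a_k=2  p_k/q_k = 151649/9572
k=10  a_k=1  p_k/q_k = 212692/13425
k=11  a_k=2  p_k/q_k = 577033/36422
k=12  a_k=5  p_k/q_k = 3097857/195535
k=13  a_k=1  p_k/q_k = 3674890/231957
(x₁, y₁) = (3674890, 231957);  3674890² − 251·231957² = 1 ✓
k=2:  x_2 = 3674890·3674890+251·231957·231957 = 27009633024199,  y_2 = 3674890·231957+231957·3674890 = 1704832919460

3674890 231957
27009633024199 1704832919460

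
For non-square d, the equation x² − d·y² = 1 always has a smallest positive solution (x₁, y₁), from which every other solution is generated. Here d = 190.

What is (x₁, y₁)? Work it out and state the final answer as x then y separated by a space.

52021 3774

d=190: √d = [13; 1,3,1,1,1,…,3,1,26] (ℓ=14, even), read p_13/q_13
step 0: (13, 1)  from 13·(1,0) + (0,1)
…
step 3: (69, 5)  from 1·(55,4) + (14,1)
step 4: (124, 9)  from 1·(69,5) + (55,4)
step 5: (193, 14)  from 1·(124,9) + (69,5)
…
step 7: (1213, 88)  from 2·(510,37) + (193,14)
step 8: (2936, 213)  from 2·(1213,88) + (510,37)
step 9: (4149, 301)  from 1·(2936,213) + (1213,88)
…
step 12: (40787, 2959)  from 3·(11234,815) + (7085,514)
step 13: (52021, 3774)  from 1·(40787,2959) + (11234,815)
→ (52021, 3774).  Check: 52021²=2706184441, 190·3774²=2706184440, difference 1.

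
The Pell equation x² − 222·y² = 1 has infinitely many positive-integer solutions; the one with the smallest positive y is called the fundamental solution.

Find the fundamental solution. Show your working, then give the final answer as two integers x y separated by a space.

√222 = [14; 1,8,1,28, …], period ℓ=4 (even) → k=3
step 0: (14, 1)  from 14·(1,0) + (0,1)
step 1: (15, 1)  from 1·(14,1) + (1,0)
step 2: (134, 9)  from 8·(15,1) + (14,1)
step 3: (149, 10)  from 1·(134,9) + (15,1)
→ (149, 10).  Check: 149²=22201, 222·10²=22200, difference 1.

149 10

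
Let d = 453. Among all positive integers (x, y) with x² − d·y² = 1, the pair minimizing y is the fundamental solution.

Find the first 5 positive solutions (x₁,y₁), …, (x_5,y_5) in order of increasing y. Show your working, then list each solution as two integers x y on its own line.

1653751 77700
5469784740001 256992905400
18091323967121133751 850004548596233100
59837090203895614338960001 2811391744490881177810800
197911295523547060893371760093751 9298683817686228472822980388500

[21; 3,1,1,10,14,10,1,1,3,42] for √453; ℓ=10 ⇒ convergent index 9
k=0  a_k=21  p_k/q_k = 21/1
…
k=3  a_k=1  p_k/q_k = 149/7
…
k=6  a_k=10  p_k/q_k = 223565/10504
…
k=8  a_k=1  p_k/q_k = 469329/22051
k=9  a_k=3  p_k/q_k = 1653751/77700
(x₁, y₁) = (1653751, 77700);  1653751² − 453·77700² = 1 ✓
k=2:  x_2 = 1653751·1653751+453·77700·77700 = 5469784740001,  y_2 = 1653751·77700+77700·1653751 = 256992905400
k=3:  x_3 = 1653751·5469784740001+453·77700·256992905400 = 18091323967121133751,  y_3 = 1653751·256992905400+77700·5469784740001 = 850004548596233100
k=4:  x_4 = 1653751·18091323967121133751+453·77700·850004548596233100 = 59837090203895614338960001,  y_4 = 1653751·850004548596233100+77700·18091323967121133751 = 2811391744490881177810800
k=5:  x_5 = 1653751·59837090203895614338960001+453·77700·2811391744490881177810800 = 197911295523547060893371760093751,  y_5 = 1653751·2811391744490881177810800+77700·59837090203895614338960001 = 9298683817686228472822980388500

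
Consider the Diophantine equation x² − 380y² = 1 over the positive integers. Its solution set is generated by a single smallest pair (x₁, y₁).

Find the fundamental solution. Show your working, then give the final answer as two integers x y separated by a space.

39 2

[19; 2,38] for √380; ℓ=2 ⇒ convergent index 1
step 0: (19, 1)  from 19·(1,0) + (0,1)
step 1: (39, 2)  from 2·(19,1) + (1,0)
fundamental: x₁=39, y₁=2  (since 1521 − 380·4 = 1)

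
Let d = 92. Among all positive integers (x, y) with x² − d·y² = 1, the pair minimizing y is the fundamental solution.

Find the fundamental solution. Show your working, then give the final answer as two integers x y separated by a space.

d=92: √d = [9; 1,1,2,4,2,1,1,18] (ℓ=8, even), read p_7/q_7
step 0: (9, 1)  from 9·(1,0) + (0,1)
…
step 3: (48, 5)  from 2·(19,2) + (10,1)
…
step 5: (470, 49)  from 2·(211,22) + (48,5)
step 6: (681, 71)  from 1·(470,49) + (211,22)
step 7: (1151, 120)  from 1·(681,71) + (470,49)
fundamental: x₁=1151, y₁=120  (since 1324801 − 92·14400 = 1)

1151 120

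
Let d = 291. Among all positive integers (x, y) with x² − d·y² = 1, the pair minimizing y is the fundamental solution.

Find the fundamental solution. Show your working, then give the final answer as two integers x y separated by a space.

√291 = [17; 17,34, …], period ℓ=2 (even) → k=1
a_0=17:  p_0=17·1+0=17,  q_0=17·0+1=1
a_1=17:  p_1=17·17+1=290,  q_1=17·1+0=17
(x₁, y₁) = (290, 17);  290² − 291·17² = 1 ✓

290 17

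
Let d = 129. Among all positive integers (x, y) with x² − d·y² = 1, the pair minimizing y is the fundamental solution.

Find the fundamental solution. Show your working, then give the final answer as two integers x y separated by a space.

√129 → a₀=11, period (2,1,3,1,6,1,3,1,2,22); ℓ=10 even so k=9
i=0: a=11 ⇒ p=11, q=1
…
i=3: a=3 ⇒ p=125, q=11
i=4: a=1 ⇒ p=159, q=14
…
i=6: a=1 ⇒ p=1238, q=109
…
i=8: a=1 ⇒ p=6031, q=531
i=9: a=2 ⇒ p=16855, q=1484
→ (16855, 1484).  Check: 16855²=284091025, 129·1484²=284091024, difference 1.

16855 1484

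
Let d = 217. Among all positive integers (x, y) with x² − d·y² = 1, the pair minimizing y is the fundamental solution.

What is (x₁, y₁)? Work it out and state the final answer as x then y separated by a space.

3844063 260952

√217 → a₀=14, period (1,2,1,2,1,…,2,1,28); ℓ=16 even so k=15
i=0: a=14 ⇒ p=14, q=1
i=1: a=1 ⇒ p=15, q=1
…
i=5: a=1 ⇒ p=221, q=15
i=6: a=1 ⇒ p=383, q=26
…
i=11: a=1 ⇒ p=293381, q=19916
i=12: a=2 ⇒ p=740980, q=50301
i=13: a=1 ⇒ p=1034361, q=70217
i=14: a=2 ⇒ p=2809702, q=190735
i=15: a=1 ⇒ p=3844063, q=260952
(x₁, y₁) = (3844063, 260952);  3844063² − 217·260952² = 1 ✓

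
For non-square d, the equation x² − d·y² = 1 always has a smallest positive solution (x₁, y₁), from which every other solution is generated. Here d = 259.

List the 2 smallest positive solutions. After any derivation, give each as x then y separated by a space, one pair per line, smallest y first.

[16; 10,1,2,3,4,3,2,1,10,32] for √259; ℓ=10 ⇒ convergent index 9
k=0  a_k=16  p_k/q_k = 16/1
…
k=2  a_k=1  p_k/q_k = 177/11
k=3  a_k=2  p_k/q_k = 515/32
k=4  a_k=3  p_k/q_k = 1722/107
k=5  a_k=4  p_k/q_k = 7403/460
k=6  a_k=3  p_k/q_k = 23931/1487
…
k=8  a_k=1  p_k/q_k = 79196/4921
k=9  a_k=10  p_k/q_k = 847225/52644
(x₁, y₁) = (847225, 52644);  847225² − 259·52644² = 1 ✓
n=2: (847225,52644)∘(847225,52644) = (847225·847225+259·52644·52644, 847225·52644+52644·847225) = (1435580401249,89202625800)

847225 52644
1435580401249 89202625800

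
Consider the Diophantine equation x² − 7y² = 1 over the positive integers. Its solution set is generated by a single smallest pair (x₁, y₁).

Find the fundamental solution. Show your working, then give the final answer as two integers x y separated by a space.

√7 → a₀=2, period (1,1,1,4); ℓ=4 even so k=3
step 0: (2, 1)  from 2·(1,0) + (0,1)
step 1: (3, 1)  from 1·(2,1) + (1,0)
step 2: (5, 2)  from 1·(3,1) + (2,1)
step 3: (8, 3)  from 1·(5,2) + (3,1)
fundamental: x₁=8, y₁=3  (since 64 − 7·9 = 1)

8 3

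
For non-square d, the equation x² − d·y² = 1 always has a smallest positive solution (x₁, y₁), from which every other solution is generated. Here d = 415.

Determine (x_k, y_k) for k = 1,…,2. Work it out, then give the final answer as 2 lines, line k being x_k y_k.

18412804 903849
678062702284831 33284788965192

d=415: √d = [20; 2,1,2,4,6,…,1,2,40] (ℓ=16, even), read p_15/q_15
a_0=20:  p_0=20·1+0=20,  q_0=20·0+1=1
…
a_2=1:  p_2=1·41+20=61,  q_2=1·2+1=3
…
a_7=1:  p_7=1·5154+4441=9595,  q_7=1·253+218=471
…
a_9=1:  p_9=1·33939+9595=43534,  q_9=1·1666+471=2137
…
a_11=6:  p_11=6·77473+43534=508372,  q_11=6·3803+2137=24955
…
a_14=1:  p_14=1·4730294+2110961=6841255,  q_14=1·232201+103623=335824
a_15=2:  p_15=2·6841255+4730294=18412804,  q_15=2·335824+232201=903849
(x₁, y₁) = (18412804, 903849);  18412804² − 415·903849² = 1 ✓
(x_2, y_2) = (18412804·18412804 + 415·903849·903849, 18412804·903849 + 903849·18412804) = (678062702284831, 33284788965192)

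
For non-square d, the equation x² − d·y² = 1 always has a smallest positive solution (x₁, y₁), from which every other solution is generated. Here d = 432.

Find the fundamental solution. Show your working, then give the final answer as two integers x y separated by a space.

1351 65

√432 → a₀=20, period (1,3,1,1,1,3,1,40); ℓ=8 even so k=7
i=0: a=20 ⇒ p=20, q=1
i=1: a=1 ⇒ p=21, q=1
i=2: a=3 ⇒ p=83, q=4
…
i=4: a=1 ⇒ p=187, q=9
…
i=6: a=3 ⇒ p=1060, q=51
i=7: a=1 ⇒ p=1351, q=65
fundamental: x₁=1351, y₁=65  (since 1825201 − 432·4225 = 1)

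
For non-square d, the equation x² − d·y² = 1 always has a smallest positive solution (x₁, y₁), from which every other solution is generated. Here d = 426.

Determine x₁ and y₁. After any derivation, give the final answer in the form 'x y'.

[20; 1,1,1,3,2,6,2,3,1,1,1,40] for √426; ℓ=12 ⇒ convergent index 11
step 0: (20, 1)  from 20·(1,0) + (0,1)
step 1: (21, 1)  from 1·(20,1) + (1,0)
step 2: (41, 2)  from 1·(21,1) + (20,1)
…
step 4: (227, 11)  from 3·(62,3) + (41,2)
step 5: (516, 25)  from 2·(227,11) + (62,3)
step 6: (3323, 161)  from 6·(516,25) + (227,11)
step 7: (7162, 347)  from 2·(3323,161) + (516,25)
step 8: (24809, 1202)  from 3·(7162,347) + (3323,161)
…
step 10: (56780, 2751)  from 1·(31971,1549) + (24809,1202)
step 11: (88751, 4300)  from 1·(56780,2751) + (31971,1549)
fundamental: x₁=88751, y₁=4300  (since 7876740001 − 426·18490000 = 1)

88751 4300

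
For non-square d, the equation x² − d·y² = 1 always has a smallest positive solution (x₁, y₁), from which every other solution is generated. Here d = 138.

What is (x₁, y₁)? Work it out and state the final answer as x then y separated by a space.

47 4

√138 = [11; 1,2,1,22, …], period ℓ=4 (even) → k=3
i=0: a=11 ⇒ p=11, q=1
…
i=2: a=2 ⇒ p=35, q=3
i=3: a=1 ⇒ p=47, q=4
fundamental: x₁=47, y₁=4  (since 2209 − 138·16 = 1)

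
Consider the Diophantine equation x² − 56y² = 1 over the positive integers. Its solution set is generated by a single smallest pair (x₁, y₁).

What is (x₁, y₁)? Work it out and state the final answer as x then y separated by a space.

15 2

√56 = [7; 2,14, …], period ℓ=2 (even) → k=1
k=0  a_k=7  p_k/q_k = 7/1
k=1  a_k=2  p_k/q_k = 15/2
→ (15, 2).  Check: 15²=225, 56·2²=224, difference 1.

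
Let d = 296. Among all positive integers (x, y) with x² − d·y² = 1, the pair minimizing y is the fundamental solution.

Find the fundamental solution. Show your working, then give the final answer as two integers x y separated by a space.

3699 215

√296 = [17; 4,1,7,1,4,34, …], period ℓ=6 (even) → k=5
a_0=17:  p_0=17·1+0=17,  q_0=17·0+1=1
a_1=4:  p_1=4·17+1=69,  q_1=4·1+0=4
…
a_3=7:  p_3=7·86+69=671,  q_3=7·5+4=39
a_4=1:  p_4=1·671+86=757,  q_4=1·39+5=44
a_5=4:  p_5=4·757+671=3699,  q_5=4·44+39=215
fundamental: x₁=3699, y₁=215  (since 13682601 − 296·46225 = 1)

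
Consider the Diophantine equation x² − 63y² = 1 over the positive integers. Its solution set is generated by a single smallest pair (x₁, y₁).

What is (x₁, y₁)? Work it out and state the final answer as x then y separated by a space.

d=63: √d = [7; 1,14] (ℓ=2, even), read p_1/q_1
step 0: (7, 1)  from 7·(1,0) + (0,1)
step 1: (8, 1)  from 1·(7,1) + (1,0)
fundamental: x₁=8, y₁=1  (since 64 − 63·1 = 1)

8 1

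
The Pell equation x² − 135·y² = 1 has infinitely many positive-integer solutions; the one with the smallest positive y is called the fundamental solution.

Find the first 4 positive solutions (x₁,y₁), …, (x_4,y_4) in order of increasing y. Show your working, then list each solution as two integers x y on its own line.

√135 → a₀=11, period (1,1,1,1,1,1,1,22); ℓ=8 even so k=7
step 0: (11, 1)  from 11·(1,0) + (0,1)
step 1: (12, 1)  from 1·(11,1) + (1,0)
…
step 3: (35, 3)  from 1·(23,2) + (12,1)
…
step 6: (151, 13)  from 1·(93,8) + (58,5)
step 7: (244, 21)  from 1·(151,13) + (93,8)
fundamental: x₁=244, y₁=21  (since 59536 − 135·441 = 1)
k=2:  x_2 = 244·244+135·21·21 = 119071,  y_2 = 244·21+21·244 = 10248
k=3:  x_3 = 244·119071+135·21·10248 = 58106404,  y_3 = 244·10248+21·119071 = 5001003
k=4:  x_4 = 244·58106404+135·21·5001003 = 28355806081,  y_4 = 244·5001003+21·58106404 = 2440479216

244 21
119071 10248
58106404 5001003
28355806081 2440479216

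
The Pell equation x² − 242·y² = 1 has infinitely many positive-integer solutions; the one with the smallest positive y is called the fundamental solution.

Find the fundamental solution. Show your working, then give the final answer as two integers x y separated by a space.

[15; 1,1,3,1,14,1,3,1,1,30] for √242; ℓ=10 ⇒ convergent index 9
step 0: (15, 1)  from 15·(1,0) + (0,1)
…
step 7: (8696, 559)  from 3·(2209,142) + (2069,133)
step 8: (10905, 701)  from 1·(8696,559) + (2209,142)
step 9: (19601, 1260)  from 1·(10905,701) + (8696,559)
fundamental: x₁=19601, y₁=1260  (since 384199201 − 242·1587600 = 1)

19601 1260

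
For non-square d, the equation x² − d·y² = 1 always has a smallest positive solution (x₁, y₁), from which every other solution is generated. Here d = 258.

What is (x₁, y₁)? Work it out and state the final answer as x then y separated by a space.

√258 = [16; 16,32, …], period ℓ=2 (even) → k=1
step 0: (16, 1)  from 16·(1,0) + (0,1)
step 1: (257, 16)  from 16·(16,1) + (1,0)
fundamental: x₁=257, y₁=16  (since 66049 − 258·256 = 1)

257 16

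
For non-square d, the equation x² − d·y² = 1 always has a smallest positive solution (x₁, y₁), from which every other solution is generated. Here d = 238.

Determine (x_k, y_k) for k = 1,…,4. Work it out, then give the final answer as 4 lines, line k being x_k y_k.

√238 = [15; 2,2,1,14,1,2,2,30, …], period ℓ=8 (even) → k=7
step 0: (15, 1)  from 15·(1,0) + (0,1)
…
step 2: (77, 5)  from 2·(31,2) + (15,1)
…
step 6: (4983, 323)  from 2·(1697,110) + (1589,103)
step 7: (11663, 756)  from 2·(4983,323) + (1697,110)
→ (11663, 756).  Check: 11663²=136025569, 238·756²=136025568, difference 1.
(11663+756√238)^2 = 272051137 + 17634456√238
(11663+756√238)^3 = 6345864809999 + 411341319900√238
(11663+756√238)^4 = 148023642285985537 + 9594947610352944√238

11663 756
272051137 17634456
6345864809999 411341319900
148023642285985537 9594947610352944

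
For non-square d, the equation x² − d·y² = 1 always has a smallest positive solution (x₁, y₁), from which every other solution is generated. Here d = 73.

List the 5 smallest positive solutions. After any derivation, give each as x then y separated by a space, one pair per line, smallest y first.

[8; 1,1,5,5,1,1,16] for √73; ℓ=7 ⇒ convergent index 13
a_0=8:  p_0=8·1+0=8,  q_0=8·0+1=1
…
a_2=1:  p_2=1·9+8=17,  q_2=1·1+1=2
…
a_4=5:  p_4=5·94+17=487,  q_4=5·11+2=57
a_5=1:  p_5=1·487+94=581,  q_5=1·57+11=68
…
a_8=1:  p_8=1·17669+1068=18737,  q_8=1·2068+125=2193
a_9=1:  p_9=1·18737+17669=36406,  q_9=1·2193+2068=4261
…
a_11=5:  p_11=5·200767+36406=1040241,  q_11=5·23498+4261=121751
a_12=1:  p_12=1·1040241+200767=1241008,  q_12=1·121751+23498=145249
a_13=1:  p_13=1·1241008+1040241=2281249,  q_13=1·145249+121751=267000
→ (2281249, 267000).  Check: 2281249²=5204097000001, 73·267000²=5204097000000, difference 1.
(2281249+267000√73)^2 = 10408194000001 + 1218186966000√73
(2281249+267000√73)^3 = 47487364308614281249 + 5557975596000801000√73
(2281249+267000√73)^4 = 216661004683313632776000001 + 25358252540801244373932000√73
(2281249+267000√73)^5 = 988515400545561595548925838281249 + 115696976500895037877980001335000√73

2281249 267000
10408194000001 1218186966000
47487364308614281249 5557975596000801000
216661004683313632776000001 25358252540801244373932000
988515400545561595548925838281249 115696976500895037877980001335000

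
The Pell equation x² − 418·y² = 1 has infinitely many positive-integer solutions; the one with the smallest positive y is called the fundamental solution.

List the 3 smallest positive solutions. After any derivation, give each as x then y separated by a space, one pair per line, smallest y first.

[20; 2,4,20,4,2,40] for √418; ℓ=6 ⇒ convergent index 5
a_0=20:  p_0=20·1+0=20,  q_0=20·0+1=1
a_1=2:  p_1=2·20+1=41,  q_1=2·1+0=2
a_2=4:  p_2=4·41+20=184,  q_2=4·2+1=9
a_3=20:  p_3=20·184+41=3721,  q_3=20·9+2=182
a_4=4:  p_4=4·3721+184=15068,  q_4=4·182+9=737
a_5=2:  p_5=2·15068+3721=33857,  q_5=2·737+182=1656
→ (33857, 1656).  Check: 33857²=1146296449, 418·1656²=1146296448, difference 1.
(33857+1656√418)^2 = 2292592897 + 112134384√418
(33857+1656√418)^3 = 155240635393601 + 7593067676520√418

33857 1656
2292592897 112134384
155240635393601 7593067676520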